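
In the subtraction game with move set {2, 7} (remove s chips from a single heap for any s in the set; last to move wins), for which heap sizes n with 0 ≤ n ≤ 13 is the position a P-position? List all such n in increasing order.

0, 1, 4, 5, 9, 10, 13

Grundy values for subtraction set {2, 7}:
k:     0  1  2  3  4  5  6  7  8  9 10 11 12 13
g(k):  0  0  1  1  0  0  1  1  2  0  0  1  1  0
The P-positions (g = 0) in 0..13 are 0, 1, 4, 5, 9, 10, 13.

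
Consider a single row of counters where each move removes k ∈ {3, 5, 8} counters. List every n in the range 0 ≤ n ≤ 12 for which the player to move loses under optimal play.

0, 1, 2, 11, 12

Build the Grundy sequence with g(k) = mex{g(k−s) : s ∈ {3, 5, 8}, s ≤ k}:
g(0) = mex{} = 0
g(1) = mex{} = 0
g(2) = mex{} = 0
g(3) = mex{0} = 1
g(4) = mex{0} = 1
g(5) = mex{0} = 1
g(6) = mex{0,1} = 2
g(7) = mex{0,1} = 2
g(8) = mex{0,1} = 2
g(9) = mex{0,1,2} = 3
g(10) = mex{0,1,2} = 3
g(11) = mex{1,2} = 0
g(12) = mex{1,2,3} = 0
The P-positions (g = 0) in 0..12 are 0, 1, 2, 11, 12.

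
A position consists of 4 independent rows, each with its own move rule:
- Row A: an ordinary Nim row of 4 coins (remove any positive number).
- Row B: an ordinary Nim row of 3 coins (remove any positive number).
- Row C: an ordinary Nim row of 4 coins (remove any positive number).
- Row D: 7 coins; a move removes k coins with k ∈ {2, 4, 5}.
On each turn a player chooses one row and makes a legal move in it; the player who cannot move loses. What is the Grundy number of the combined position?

Row A is a plain Nim row of size 4, so its Grundy value is 4.
Row B is a plain Nim row of size 3, so its Grundy value is 3.
Row C is a plain Nim row of size 4, so its Grundy value is 4.
Build the Grundy sequence for row D with g(k) = mex{g(k−s) : s ∈ {2, 4, 5}, s ≤ k}:
k:     0  1  2  3  4  5  6  7
g(k):  0  0  1  1  2  2  3  0
So g(7) = 0.
The value of a disjunctive sum is the nim-sum of the parts.
Combined value = 4 ⊕ 3 ⊕ 4 ⊕ 0 = 3.

3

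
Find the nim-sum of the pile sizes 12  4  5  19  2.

28

In binary:
  01100  (12)
  00100  (4)
  00101  (5)
  10011  (19)
  00010  (2)
  -----
  11100  (28)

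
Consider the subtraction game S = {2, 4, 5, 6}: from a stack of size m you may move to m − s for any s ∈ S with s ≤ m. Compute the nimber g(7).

Build the Grundy sequence with g(k) = mex{g(k−s) : s ∈ {2, 4, 5, 6}, s ≤ k}:
g(0) = mex{} = 0
g(1) = mex{} = 0
g(2) = mex{0} = 1
g(3) = mex{0} = 1
g(4) = mex{0,1} = 2
g(5) = mex{0,1} = 2
g(6) = mex{0,1,2} = 3
g(7) = mex{0,1,2} = 3
So g(7) = 3.

3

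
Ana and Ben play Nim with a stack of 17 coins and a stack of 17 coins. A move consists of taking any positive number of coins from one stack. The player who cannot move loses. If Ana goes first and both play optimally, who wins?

Ben wins

Write each in binary and XOR column by column:
  10001  (17)
  10001  (17)
  -----
  00000  (0)
The nim-sum is 0, so this is a P-position: the player to move is in a losing position under optimal play; Ana is about to move from it and so loses — Ben wins.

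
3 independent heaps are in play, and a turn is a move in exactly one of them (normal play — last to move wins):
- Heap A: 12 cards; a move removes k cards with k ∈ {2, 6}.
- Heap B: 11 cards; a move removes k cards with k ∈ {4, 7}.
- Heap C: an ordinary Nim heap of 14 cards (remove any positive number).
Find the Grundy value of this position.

14

Build the Grundy sequence for heap A with g(k) = mex{g(k−s) : s ∈ {2, 6}, s ≤ k}:
g(0) = mex{} = 0
g(1) = mex{} = 0
g(2) = mex{0} = 1
g(3) = mex{0} = 1
g(4) = mex{1} = 0
g(5) = mex{1} = 0
g(6) = mex{0} = 1
g(7) = mex{0} = 1
g(8) = mex{1} = 0
g(9) = mex{1} = 0
g(10) = mex{0} = 1
g(11) = mex{0} = 1
g(12) = mex{1} = 0
So g(12) = 0.
For heap B, compute g(0), g(1), … with moves {4, 7}:
g(0) = mex{} = 0
g(1) = mex{} = 0
g(2) = mex{} = 0
g(3) = mex{} = 0
g(4) = mex{0} = 1
g(5) = mex{0} = 1
g(6) = mex{0} = 1
g(7) = mex{0} = 1
g(8) = mex{0,1} = 2
g(9) = mex{0,1} = 2
g(10) = mex{0,1} = 2
g(11) = mex{1} = 0
So g(11) = 0.
Heap C is a plain Nim heap of size 14, so its Grundy value is 14.
The value of a disjunctive sum is the nim-sum of the parts.
Combined value = 0 XOR 0 XOR 14 = 14.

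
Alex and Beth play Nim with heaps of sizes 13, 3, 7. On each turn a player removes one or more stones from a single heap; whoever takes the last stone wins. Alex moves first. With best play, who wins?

Nim-sum: 13 ^ 3 ^ 7 = 9.
The nim-sum is 9 ≠ 0, so this is an N-position: the player to move can win; Alex has a winning move.

Alex wins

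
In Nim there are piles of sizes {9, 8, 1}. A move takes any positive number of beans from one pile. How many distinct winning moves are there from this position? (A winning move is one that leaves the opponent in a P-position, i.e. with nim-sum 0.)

Compute the nim-sum pairwise:
9 XOR 8 = 1
1 XOR 1 = 0
The nim-sum is already 0, so every move leaves a nonzero nim-sum — there are no winning moves.

0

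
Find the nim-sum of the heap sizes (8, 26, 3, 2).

19

Nim-sum: 8 XOR 26 XOR 3 XOR 2 = 19.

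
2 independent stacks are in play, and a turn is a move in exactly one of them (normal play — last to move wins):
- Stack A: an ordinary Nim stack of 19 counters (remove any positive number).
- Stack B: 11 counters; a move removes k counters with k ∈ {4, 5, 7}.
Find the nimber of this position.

Stack A is a plain Nim stack of size 19, so its Grundy value is 19.
Grundy values for stack B (subtraction set {4, 5, 7}):
g(0) = mex{} = 0
g(1) = mex{} = 0
g(2) = mex{} = 0
g(3) = mex{} = 0
g(4) = mex{0} = 1
g(5) = mex{0} = 1
g(6) = mex{0} = 1
g(7) = mex{0} = 1
g(8) = mex{0,1} = 2
g(9) = mex{0,1} = 2
g(10) = mex{0,1} = 2
g(11) = mex{1} = 0
So g(11) = 0.
By the Sprague-Grundy theorem, the Grundy value of a sum of independent games is the XOR of the component values.
Combined value = 19 ⊕ 0 = 19.

19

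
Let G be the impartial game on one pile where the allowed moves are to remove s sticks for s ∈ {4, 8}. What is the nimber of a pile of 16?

Compute g(0), g(1), … for moves {4, 8}:
k:     0  1  2  3  4  5  6  7  8  9 10 11 12 13 14 15 16
g(k):  0  0  0  0  1  1  1  1  2  2  2  2  0  0  0  0  1
So g(16) = 1.

1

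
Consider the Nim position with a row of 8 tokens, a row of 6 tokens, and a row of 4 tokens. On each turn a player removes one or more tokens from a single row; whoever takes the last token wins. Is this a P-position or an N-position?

Compute the nim-sum pairwise:
8 ⊕ 6 = 14
14 ⊕ 4 = 10
The nim-sum is 10 ≠ 0, so this is an N-position: the player to move can win.

N-position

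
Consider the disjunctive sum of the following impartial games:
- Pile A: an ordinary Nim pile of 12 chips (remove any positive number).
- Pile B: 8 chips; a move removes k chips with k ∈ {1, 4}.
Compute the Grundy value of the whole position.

13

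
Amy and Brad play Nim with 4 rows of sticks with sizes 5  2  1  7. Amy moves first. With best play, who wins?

Compute the nim-sum pairwise:
5 XOR 2 = 7
7 XOR 1 = 6
6 XOR 7 = 1
The nim-sum is 1 ≠ 0, so this is an N-position: the player to move can win; Amy has a winning move.

Amy wins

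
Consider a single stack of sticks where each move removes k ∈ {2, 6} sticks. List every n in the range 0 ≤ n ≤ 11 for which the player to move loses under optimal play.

Grundy values for subtraction set {2, 6}:
g(0) = mex{} = 0
g(1) = mex{} = 0
g(2) = mex{0} = 1
g(3) = mex{0} = 1
g(4) = mex{1} = 0
g(5) = mex{1} = 0
g(6) = mex{0} = 1
g(7) = mex{0} = 1
g(8) = mex{1} = 0
g(9) = mex{1} = 0
g(10) = mex{0} = 1
g(11) = mex{0} = 1
The P-positions (g = 0) in 0..11 are 0, 1, 4, 5, 8, 9.

0, 1, 4, 5, 8, 9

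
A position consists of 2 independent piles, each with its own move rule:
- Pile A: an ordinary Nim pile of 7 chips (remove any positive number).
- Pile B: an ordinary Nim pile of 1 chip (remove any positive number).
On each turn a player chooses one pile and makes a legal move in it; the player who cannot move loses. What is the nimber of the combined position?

6

Pile A is a plain Nim pile of size 7, so its Grundy value is 7.
Pile B is a plain Nim pile of size 1, so its Grundy value is 1.
The value of a disjunctive sum is the nim-sum of the parts.
Combined value = 7 XOR 1 = 6.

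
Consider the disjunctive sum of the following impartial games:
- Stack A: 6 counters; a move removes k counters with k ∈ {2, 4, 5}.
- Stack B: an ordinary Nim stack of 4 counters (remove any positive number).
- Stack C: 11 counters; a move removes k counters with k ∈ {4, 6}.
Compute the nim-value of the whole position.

7

Grundy values for stack A (subtraction set {2, 4, 5}):
g(0) = mex{} = 0
g(1) = mex{} = 0
g(2) = mex{0} = 1
g(3) = mex{0} = 1
g(4) = mex{0,1} = 2
g(5) = mex{0,1} = 2
g(6) = mex{0,1,2} = 3
So g(6) = 3.
Stack B is a plain Nim stack of size 4, so its Grundy value is 4.
For stack C, compute g(0), g(1), … with moves {4, 6}:
k:     0  1  2  3  4  5  6  7  8  9 10 11
g(k):  0  0  0  0  1  1  1  1  2  2  0  0
So g(11) = 0.
By the Sprague-Grundy theorem, the Grundy value of a sum of independent games is the XOR of the component values.
Combined value = 3 ⊕ 4 ⊕ 0 = 7.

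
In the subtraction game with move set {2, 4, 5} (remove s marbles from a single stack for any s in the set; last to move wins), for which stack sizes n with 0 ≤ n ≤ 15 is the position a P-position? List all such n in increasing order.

0, 1, 7, 8, 14, 15

Build the Grundy sequence with g(k) = mex{g(k−s) : s ∈ {2, 4, 5}, s ≤ k}:
k:     0  1  2  3  4  5  6  7  8  9 10 11 12 13 14 15
g(k):  0  0  1  1  2  2  3  0  0  1  1  2  2  3  0  0
The P-positions (g = 0) in 0..15 are 0, 1, 7, 8, 14, 15.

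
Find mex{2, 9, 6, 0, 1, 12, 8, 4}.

3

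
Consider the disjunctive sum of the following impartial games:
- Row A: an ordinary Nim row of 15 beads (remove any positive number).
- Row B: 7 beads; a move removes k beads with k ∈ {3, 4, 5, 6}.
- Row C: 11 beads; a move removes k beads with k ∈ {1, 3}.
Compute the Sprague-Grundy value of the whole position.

12

Row A is a plain Nim row of size 15, so its Grundy value is 15.
Build the Grundy sequence for row B with g(k) = mex{g(k−s) : s ∈ {3, 4, 5, 6}, s ≤ k}:
k:     0  1  2  3  4  5  6  7
g(k):  0  0  0  1  1  1  2  2
So g(7) = 2.
Grundy values for row C (subtraction set {1, 3}):
g(0) = mex{} = 0
g(1) = mex{0} = 1
g(2) = mex{1} = 0
g(3) = mex{0} = 1
g(4) = mex{1} = 0
g(5) = mex{0} = 1
g(6) = mex{1} = 0
g(7) = mex{0} = 1
g(8) = mex{1} = 0
g(9) = mex{0} = 1
g(10) = mex{1} = 0
g(11) = mex{0} = 1
So g(11) = 1.
By the Sprague-Grundy theorem, the Grundy value of a sum of independent games is the XOR of the component values.
Combined value = 15 ⊕ 2 ⊕ 1 = 12.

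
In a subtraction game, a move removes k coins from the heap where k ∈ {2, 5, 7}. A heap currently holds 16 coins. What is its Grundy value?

1

Build the Grundy sequence with g(k) = mex{g(k−s) : s ∈ {2, 5, 7}, s ≤ k}:
k:     0  1  2  3  4  5  6  7  8  9 10 11 12 13 14 15 16
g(k):  0  0  1  1  0  2  1  3  2  2  0  3  1  0  0  1  1
So g(16) = 1.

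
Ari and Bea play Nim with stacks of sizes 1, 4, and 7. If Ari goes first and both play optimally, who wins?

Ari wins

Write each in binary and XOR column by column:
  001  (1)
  100  (4)
  111  (7)
  ---
  010  (2)
The nim-sum is 2 ≠ 0, so this is an N-position: the player to move can win; Ari has a winning move.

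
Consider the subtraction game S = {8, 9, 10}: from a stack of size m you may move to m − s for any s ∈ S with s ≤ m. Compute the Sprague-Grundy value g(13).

Grundy values for subtraction set {8, 9, 10}:
g(0) = mex{} = 0
g(1) = mex{} = 0
g(2) = mex{} = 0
g(3) = mex{} = 0
g(4) = mex{} = 0
g(5) = mex{} = 0
g(6) = mex{} = 0
g(7) = mex{} = 0
g(8) = mex{0} = 1
g(9) = mex{0} = 1
g(10) = mex{0} = 1
g(11) = mex{0} = 1
g(12) = mex{0} = 1
g(13) = mex{0} = 1
So g(13) = 1.

1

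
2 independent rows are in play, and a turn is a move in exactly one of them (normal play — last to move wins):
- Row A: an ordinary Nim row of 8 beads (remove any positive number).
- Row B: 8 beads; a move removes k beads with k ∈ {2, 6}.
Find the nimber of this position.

8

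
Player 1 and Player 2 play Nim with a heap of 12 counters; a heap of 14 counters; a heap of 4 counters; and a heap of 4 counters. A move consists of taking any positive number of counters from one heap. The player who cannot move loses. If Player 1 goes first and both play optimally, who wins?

Nim-sum: 12 ^ 14 ^ 4 ^ 4 = 2.
The nim-sum is 2 ≠ 0, so this is an N-position: the player to move can win; Player 1 has a winning move.

Player 1 wins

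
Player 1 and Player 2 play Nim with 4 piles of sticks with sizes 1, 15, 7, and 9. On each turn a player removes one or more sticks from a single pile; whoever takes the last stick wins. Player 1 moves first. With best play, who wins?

Player 2 wins

Compute the nim-sum pairwise:
1 ^ 15 = 14
14 ^ 7 = 9
9 ^ 9 = 0
The nim-sum is 0, so this is a P-position: the player to move is in a losing position under optimal play; Player 1 is about to move from it and so loses — Player 2 wins.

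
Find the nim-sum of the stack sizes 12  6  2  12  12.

8

In binary:
  1100  (12)
  0110  (6)
  0010  (2)
  1100  (12)
  1100  (12)
  ----
  1000  (8)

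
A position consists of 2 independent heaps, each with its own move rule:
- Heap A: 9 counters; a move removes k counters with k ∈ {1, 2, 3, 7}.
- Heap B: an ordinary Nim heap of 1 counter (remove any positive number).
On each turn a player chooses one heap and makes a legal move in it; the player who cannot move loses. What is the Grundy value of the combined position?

Grundy values for heap A (subtraction set {1, 2, 3, 7}):
g(0) = mex{} = 0
g(1) = mex{0} = 1
g(2) = mex{0,1} = 2
g(3) = mex{0,1,2} = 3
g(4) = mex{1,2,3} = 0
g(5) = mex{0,2,3} = 1
g(6) = mex{0,1,3} = 2
g(7) = mex{0,1,2} = 3
g(8) = mex{1,2,3} = 0
g(9) = mex{0,2,3} = 1
So g(9) = 1.
Heap B is a plain Nim heap of size 1, so its Grundy value is 1.
The value of a disjunctive sum is the nim-sum of the parts.
Combined value = 1 XOR 1 = 0.

0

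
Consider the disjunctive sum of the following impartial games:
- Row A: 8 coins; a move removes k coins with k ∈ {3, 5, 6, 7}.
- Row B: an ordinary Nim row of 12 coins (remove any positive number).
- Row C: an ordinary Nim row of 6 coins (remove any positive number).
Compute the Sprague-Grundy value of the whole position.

Grundy values for row A (subtraction set {3, 5, 6, 7}):
k:     0  1  2  3  4  5  6  7  8
g(k):  0  0  0  1  1  1  2  2  2
So g(8) = 2.
Row B is a plain Nim row of size 12, so its Grundy value is 12.
Row C is a plain Nim row of size 6, so its Grundy value is 6.
By the Sprague-Grundy theorem, the Grundy value of a sum of independent games is the XOR of the component values.
Combined value = 2 ⊕ 12 ⊕ 6 = 8.

8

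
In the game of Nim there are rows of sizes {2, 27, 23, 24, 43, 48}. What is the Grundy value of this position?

Bitwise XOR of the heap sizes:
  000010  (2)
  011011  (27)
  010111  (23)
  011000  (24)
  101011  (43)
  110000  (48)
  ------
  001101  (13)

13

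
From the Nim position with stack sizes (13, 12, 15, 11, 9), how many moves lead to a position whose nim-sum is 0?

5

Nim-sum: 13 XOR 12 XOR 15 XOR 11 XOR 9 = 12.
The overall nim-sum is X = 12. A stack of size p has a winning move iff p XOR X < p (reduce it to p XOR X).
  13: 13 XOR 12 = 1 < 13 — winning move (to 1).
  12: 12 XOR 12 = 0 < 12 — winning move (to 0).
  15: 15 XOR 12 = 3 < 15 — winning move (to 3).
  11: 11 XOR 12 = 7 < 11 — winning move (to 7).
  9: 9 XOR 12 = 5 < 9 — winning move (to 5).
That gives 5 winning moves.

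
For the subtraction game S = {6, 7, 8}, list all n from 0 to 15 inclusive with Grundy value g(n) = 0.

0, 1, 2, 3, 4, 5, 14, 15

Build the Grundy sequence with g(k) = mex{g(k−s) : s ∈ {6, 7, 8}, s ≤ k}:
k:     0  1  2  3  4  5  6  7  8  9 10 11 12 13 14 15
g(k):  0  0  0  0  0  0  1  1  1  1  1  1  2  2  0  0
The P-positions (g = 0) in 0..15 are 0, 1, 2, 3, 4, 5, 14, 15.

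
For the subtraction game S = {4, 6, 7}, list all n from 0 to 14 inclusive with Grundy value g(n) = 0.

0, 1, 2, 3, 11, 12, 13, 14

Grundy values for subtraction set {4, 6, 7}:
g(0) = mex{} = 0
g(1) = mex{} = 0
g(2) = mex{} = 0
g(3) = mex{} = 0
g(4) = mex{0} = 1
g(5) = mex{0} = 1
g(6) = mex{0} = 1
g(7) = mex{0} = 1
g(8) = mex{0,1} = 2
g(9) = mex{0,1} = 2
g(10) = mex{0,1} = 2
g(11) = mex{1} = 0
g(12) = mex{1,2} = 0
g(13) = mex{1,2} = 0
g(14) = mex{1,2} = 0
The P-positions (g = 0) in 0..14 are 0, 1, 2, 3, 11, 12, 13, 14.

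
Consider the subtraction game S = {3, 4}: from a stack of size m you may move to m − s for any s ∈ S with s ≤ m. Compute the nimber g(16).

Grundy values for subtraction set {3, 4}:
k:     0  1  2  3  4  5  6  7  8  9 10 11 12 13 14 15 16
g(k):  0  0  0  1  1  1  2  0  0  0  1  1  1  2  0  0  0
So g(16) = 0.

0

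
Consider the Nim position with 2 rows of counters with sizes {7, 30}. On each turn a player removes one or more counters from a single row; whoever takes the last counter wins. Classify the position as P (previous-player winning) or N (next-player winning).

Compute the nim-sum pairwise:
7 ^ 30 = 25
The nim-sum is 25 ≠ 0, so this is an N-position: the player to move can win.

N-position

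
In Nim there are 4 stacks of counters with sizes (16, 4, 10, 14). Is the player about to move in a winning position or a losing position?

Bitwise XOR of the heap sizes:
  10000  (16)
  00100  (4)
  01010  (10)
  01110  (14)
  -----
  10000  (16)
The nim-sum is 16 ≠ 0, so this is an N-position: the player to move can win.

Winning position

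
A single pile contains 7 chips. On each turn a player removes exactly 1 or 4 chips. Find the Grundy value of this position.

0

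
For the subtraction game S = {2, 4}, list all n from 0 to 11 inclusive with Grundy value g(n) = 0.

0, 1, 6, 7

Compute g(0), g(1), … for moves {2, 4}:
g(0) = mex{} = 0
g(1) = mex{} = 0
g(2) = mex{0} = 1
g(3) = mex{0} = 1
g(4) = mex{0,1} = 2
g(5) = mex{0,1} = 2
g(6) = mex{1,2} = 0
g(7) = mex{1,2} = 0
g(8) = mex{0,2} = 1
g(9) = mex{0,2} = 1
g(10) = mex{0,1} = 2
g(11) = mex{0,1} = 2
The P-positions (g = 0) in 0..11 are 0, 1, 6, 7.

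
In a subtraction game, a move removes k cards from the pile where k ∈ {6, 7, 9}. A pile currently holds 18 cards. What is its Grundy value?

0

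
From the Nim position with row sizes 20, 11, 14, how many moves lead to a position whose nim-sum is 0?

1

Nim-sum: 20 ⊕ 11 ⊕ 14 = 17.
The overall nim-sum is X = 17. A row of size p has a winning move iff p XOR X < p (reduce it to p XOR X).
  20: 20 XOR 17 = 5 < 20 — winning move (to 5).
  11: 11 XOR 17 = 26 ≥ 11 — no move.
  14: 14 XOR 17 = 31 ≥ 14 — no move.
That gives 1 winning move.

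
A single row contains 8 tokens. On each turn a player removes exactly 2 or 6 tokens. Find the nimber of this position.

Build the Grundy sequence with g(k) = mex{g(k−s) : s ∈ {2, 6}, s ≤ k}:
k:     0  1  2  3  4  5  6  7  8
g(k):  0  0  1  1  0  0  1  1  0
So g(8) = 0.

0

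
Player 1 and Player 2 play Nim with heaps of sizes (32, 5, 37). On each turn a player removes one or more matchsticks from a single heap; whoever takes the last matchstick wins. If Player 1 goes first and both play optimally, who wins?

Compute the nim-sum pairwise:
32 ⊕ 5 = 37
37 ⊕ 37 = 0
The nim-sum is 0, so this is a P-position: the player to move is in a losing position under optimal play; Player 1 is about to move from it and so loses — Player 2 wins.

Player 2 wins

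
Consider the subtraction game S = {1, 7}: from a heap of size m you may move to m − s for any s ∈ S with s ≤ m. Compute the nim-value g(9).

1

Compute g(0), g(1), … for moves {1, 7}:
k:     0  1  2  3  4  5  6  7  8  9
g(k):  0  1  0  1  0  1  0  1  0  1
So g(9) = 1.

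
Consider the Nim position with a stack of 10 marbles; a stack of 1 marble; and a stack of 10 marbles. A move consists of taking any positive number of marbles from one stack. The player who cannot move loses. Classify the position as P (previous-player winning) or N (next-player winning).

N-position

In binary:
  1010  (10)
  0001  (1)
  1010  (10)
  ----
  0001  (1)
The nim-sum is 1 ≠ 0, so this is an N-position: the player to move can win.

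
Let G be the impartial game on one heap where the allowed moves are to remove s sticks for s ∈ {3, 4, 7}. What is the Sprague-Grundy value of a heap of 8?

Build the Grundy sequence with g(k) = mex{g(k−s) : s ∈ {3, 4, 7}, s ≤ k}:
k:     0  1  2  3  4  5  6  7  8
g(k):  0  0  0  1  1  1  2  2  2
So g(8) = 2.

2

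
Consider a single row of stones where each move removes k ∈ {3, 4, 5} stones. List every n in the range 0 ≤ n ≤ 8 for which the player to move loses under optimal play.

0, 1, 2, 8

Compute g(0), g(1), … for moves {3, 4, 5}:
k:     0  1  2  3  4  5  6  7  8
g(k):  0  0  0  1  1  1  2  2  0
The P-positions (g = 0) in 0..8 are 0, 1, 2, 8.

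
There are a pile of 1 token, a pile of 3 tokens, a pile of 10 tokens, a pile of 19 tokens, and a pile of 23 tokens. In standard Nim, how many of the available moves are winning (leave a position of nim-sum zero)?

Compute the nim-sum pairwise:
1 XOR 3 = 2
2 XOR 10 = 8
8 XOR 19 = 27
27 XOR 23 = 12
The overall nim-sum is X = 12. A pile of size p has a winning move iff p XOR X < p (reduce it to p XOR X).
  1: 1 XOR 12 = 13 ≥ 1 — no move.
  3: 3 XOR 12 = 15 ≥ 3 — no move.
  10: 10 XOR 12 = 6 < 10 — winning move (to 6).
  19: 19 XOR 12 = 31 ≥ 19 — no move.
  23: 23 XOR 12 = 27 ≥ 23 — no move.
That gives 1 winning move.

1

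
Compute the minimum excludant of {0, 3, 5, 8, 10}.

1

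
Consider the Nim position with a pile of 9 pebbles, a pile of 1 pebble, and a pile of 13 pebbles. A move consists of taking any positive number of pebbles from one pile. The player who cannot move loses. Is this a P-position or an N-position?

N-position

Nim-sum: 9 ^ 1 ^ 13 = 5.
The nim-sum is 5 ≠ 0, so this is an N-position: the player to move can win.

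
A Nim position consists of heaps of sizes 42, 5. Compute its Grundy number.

Compute the nim-sum pairwise:
42 ^ 5 = 47

47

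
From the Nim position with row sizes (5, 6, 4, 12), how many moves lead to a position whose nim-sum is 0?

Write each in binary and XOR column by column:
  0101  (5)
  0110  (6)
  0100  (4)
  1100  (12)
  ----
  1011  (11)
The overall nim-sum is X = 11. A row of size p has a winning move iff p XOR X < p (reduce it to p XOR X).
  5: 5 XOR 11 = 14 ≥ 5 — no move.
  6: 6 XOR 11 = 13 ≥ 6 — no move.
  4: 4 XOR 11 = 15 ≥ 4 — no move.
  12: 12 XOR 11 = 7 < 12 — winning move (to 7).
That gives 1 winning move.

1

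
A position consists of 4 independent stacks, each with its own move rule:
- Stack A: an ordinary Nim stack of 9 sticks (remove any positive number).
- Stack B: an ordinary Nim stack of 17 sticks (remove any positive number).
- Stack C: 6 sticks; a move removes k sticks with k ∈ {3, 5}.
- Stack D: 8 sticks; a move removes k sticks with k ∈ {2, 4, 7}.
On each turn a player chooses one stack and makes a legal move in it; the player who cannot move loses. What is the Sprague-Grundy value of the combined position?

27

Stack A is a plain Nim stack of size 9, so its Grundy value is 9.
Stack B is a plain Nim stack of size 17, so its Grundy value is 17.
Grundy values for stack C (subtraction set {3, 5}):
k:     0  1  2  3  4  5  6
g(k):  0  0  0  1  1  1  2
So g(6) = 2.
Build the Grundy sequence for stack D with g(k) = mex{g(k−s) : s ∈ {2, 4, 7}, s ≤ k}:
g(0) = mex{} = 0
g(1) = mex{} = 0
g(2) = mex{0} = 1
g(3) = mex{0} = 1
g(4) = mex{0,1} = 2
g(5) = mex{0,1} = 2
g(6) = mex{1,2} = 0
g(7) = mex{0,1,2} = 3
g(8) = mex{0,2} = 1
So g(8) = 1.
By the Sprague-Grundy theorem, the Grundy value of a sum of independent games is the XOR of the component values.
Combined value = 9 ⊕ 17 ⊕ 2 ⊕ 1 = 27.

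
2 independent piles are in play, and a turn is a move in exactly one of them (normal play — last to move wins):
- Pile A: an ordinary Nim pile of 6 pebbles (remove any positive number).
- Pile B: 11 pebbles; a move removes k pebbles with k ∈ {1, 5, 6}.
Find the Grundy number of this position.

Pile A is a plain Nim pile of size 6, so its Grundy value is 6.
For pile B, compute g(0), g(1), … with moves {1, 5, 6}:
k:     0  1  2  3  4  5  6  7  8  9 10 11
g(k):  0  1  0  1  0  1  2  3  2  3  2  0
So g(11) = 0.
By the Sprague-Grundy theorem, the Grundy value of a sum of independent games is the XOR of the component values.
Combined value = 6 ⊕ 0 = 6.

6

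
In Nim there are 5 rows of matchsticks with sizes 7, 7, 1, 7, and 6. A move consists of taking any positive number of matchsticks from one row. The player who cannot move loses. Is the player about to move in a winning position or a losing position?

Losing position

Nim-sum: 7 ⊕ 7 ⊕ 1 ⊕ 7 ⊕ 6 = 0.
The nim-sum is 0, so this is a P-position: the player to move is in a losing position under optimal play.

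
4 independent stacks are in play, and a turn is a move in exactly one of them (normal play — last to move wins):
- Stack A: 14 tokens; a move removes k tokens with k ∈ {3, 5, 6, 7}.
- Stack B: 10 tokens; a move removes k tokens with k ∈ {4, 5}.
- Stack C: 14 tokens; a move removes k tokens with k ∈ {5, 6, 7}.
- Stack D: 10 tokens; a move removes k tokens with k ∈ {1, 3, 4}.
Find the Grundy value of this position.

0

Grundy values for stack A (subtraction set {3, 5, 6, 7}):
g(0) = mex{} = 0
g(1) = mex{} = 0
g(2) = mex{} = 0
g(3) = mex{0} = 1
g(4) = mex{0} = 1
g(5) = mex{0} = 1
g(6) = mex{0,1} = 2
g(7) = mex{0,1} = 2
g(8) = mex{0,1} = 2
g(9) = mex{0,1,2} = 3
g(10) = mex{1,2} = 0
g(11) = mex{1,2} = 0
g(12) = mex{1,2,3} = 0
g(13) = mex{0,2} = 1
g(14) = mex{0,2,3} = 1
So g(14) = 1.
Build the Grundy sequence for stack B with g(k) = mex{g(k−s) : s ∈ {4, 5}, s ≤ k}:
g(0) = mex{} = 0
g(1) = mex{} = 0
g(2) = mex{} = 0
g(3) = mex{} = 0
g(4) = mex{0} = 1
g(5) = mex{0} = 1
g(6) = mex{0} = 1
g(7) = mex{0} = 1
g(8) = mex{0,1} = 2
g(9) = mex{1} = 0
g(10) = mex{1} = 0
So g(10) = 0.
Build the Grundy sequence for stack C with g(k) = mex{g(k−s) : s ∈ {5, 6, 7}, s ≤ k}:
k:     0  1  2  3  4  5  6  7  8  9 10 11 12 13 14
g(k):  0  0  0  0  0  1  1  1  1  1  2  2  0  0  0
So g(14) = 0.
Build the Grundy sequence for stack D with g(k) = mex{g(k−s) : s ∈ {1, 3, 4}, s ≤ k}:
k:     0  1  2  3  4  5  6  7  8  9 10
g(k):  0  1  0  1  2  3  2  0  1  0  1
So g(10) = 1.
By the Sprague-Grundy theorem, the Grundy value of a sum of independent games is the XOR of the component values.
Combined value = 1 ⊕ 0 ⊕ 0 ⊕ 1 = 0.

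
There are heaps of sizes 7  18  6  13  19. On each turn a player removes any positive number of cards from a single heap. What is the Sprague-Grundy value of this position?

Nim-sum: 7 XOR 18 XOR 6 XOR 13 XOR 19 = 13.

13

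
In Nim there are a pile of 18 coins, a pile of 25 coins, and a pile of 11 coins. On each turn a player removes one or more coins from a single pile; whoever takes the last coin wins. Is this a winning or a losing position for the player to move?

Bitwise XOR of the heap sizes:
  10010  (18)
  11001  (25)
  01011  (11)
  -----
  00000  (0)
The nim-sum is 0, so this is a P-position: the player to move is in a losing position under optimal play.

Losing position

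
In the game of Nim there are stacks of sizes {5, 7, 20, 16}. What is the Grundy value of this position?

6

Nim-sum: 5 ^ 7 ^ 20 ^ 16 = 6.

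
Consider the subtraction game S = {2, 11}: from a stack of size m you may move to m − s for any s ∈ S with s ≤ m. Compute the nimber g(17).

Build the Grundy sequence with g(k) = mex{g(k−s) : s ∈ {2, 11}, s ≤ k}:
k:     0  1  2  3  4  5  6  7  8  9 10 11 12 13 14 15 16 17
g(k):  0  0  1  1  0  0  1  1  0  0  1  1  2  0  0  1  1  0
So g(17) = 0.

0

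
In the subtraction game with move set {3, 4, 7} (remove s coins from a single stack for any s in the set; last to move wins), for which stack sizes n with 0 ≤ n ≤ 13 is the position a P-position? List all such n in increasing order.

0, 1, 2, 10, 11, 12

Grundy values for subtraction set {3, 4, 7}:
g(0) = mex{} = 0
g(1) = mex{} = 0
g(2) = mex{} = 0
g(3) = mex{0} = 1
g(4) = mex{0} = 1
g(5) = mex{0} = 1
g(6) = mex{0,1} = 2
g(7) = mex{0,1} = 2
g(8) = mex{0,1} = 2
g(9) = mex{0,1,2} = 3
g(10) = mex{1,2} = 0
g(11) = mex{1,2} = 0
g(12) = mex{1,2,3} = 0
g(13) = mex{0,2,3} = 1
The P-positions (g = 0) in 0..13 are 0, 1, 2, 10, 11, 12.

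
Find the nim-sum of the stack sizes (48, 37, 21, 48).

48

Nim-sum: 48 XOR 37 XOR 21 XOR 48 = 48.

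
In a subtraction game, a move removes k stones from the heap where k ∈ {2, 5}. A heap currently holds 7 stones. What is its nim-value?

0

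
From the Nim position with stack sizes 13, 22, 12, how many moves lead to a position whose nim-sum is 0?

Bitwise XOR of the heap sizes:
  01101  (13)
  10110  (22)
  01100  (12)
  -----
  10111  (23)
The overall nim-sum is X = 23. A stack of size p has a winning move iff p XOR X < p (reduce it to p XOR X).
  13: 13 XOR 23 = 26 ≥ 13 — no move.
  22: 22 XOR 23 = 1 < 22 — winning move (to 1).
  12: 12 XOR 23 = 27 ≥ 12 — no move.
That gives 1 winning move.

1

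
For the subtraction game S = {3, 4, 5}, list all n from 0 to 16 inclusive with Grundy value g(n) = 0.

0, 1, 2, 8, 9, 10, 16

Grundy values for subtraction set {3, 4, 5}:
k:     0  1  2  3  4  5  6  7  8  9 10 11 12 13 14 15 16
g(k):  0  0  0  1  1  1  2  2  0  0  0  1  1  1  2  2  0
The P-positions (g = 0) in 0..16 are 0, 1, 2, 8, 9, 10, 16.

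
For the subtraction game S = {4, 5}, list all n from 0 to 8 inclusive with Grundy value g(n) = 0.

0, 1, 2, 3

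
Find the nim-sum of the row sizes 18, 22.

4

Compute the nim-sum pairwise:
18 XOR 22 = 4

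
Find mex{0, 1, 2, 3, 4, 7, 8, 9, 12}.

5

The values 0, 1, 2, 3, 4 are all present; 5 is the first non-negative integer missing from the set.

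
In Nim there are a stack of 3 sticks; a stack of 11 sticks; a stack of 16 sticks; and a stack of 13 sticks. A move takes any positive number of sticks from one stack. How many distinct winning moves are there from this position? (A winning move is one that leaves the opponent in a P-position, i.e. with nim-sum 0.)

1

Nim-sum: 3 XOR 11 XOR 16 XOR 13 = 21.
The overall nim-sum is X = 21. A stack of size p has a winning move iff p XOR X < p (reduce it to p XOR X).
  3: 3 XOR 21 = 22 ≥ 3 — no move.
  11: 11 XOR 21 = 30 ≥ 11 — no move.
  16: 16 XOR 21 = 5 < 16 — winning move (to 5).
  13: 13 XOR 21 = 24 ≥ 13 — no move.
That gives 1 winning move.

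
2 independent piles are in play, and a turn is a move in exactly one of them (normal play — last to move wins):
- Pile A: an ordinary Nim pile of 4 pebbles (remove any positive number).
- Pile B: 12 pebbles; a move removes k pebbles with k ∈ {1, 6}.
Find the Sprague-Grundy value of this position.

5

Pile A is a plain Nim pile of size 4, so its Grundy value is 4.
For pile B, compute g(0), g(1), … with moves {1, 6}:
k:     0  1  2  3  4  5  6  7  8  9 10 11 12
g(k):  0  1  0  1  0  1  2  0  1  0  1  0  1
So g(12) = 1.
By the Sprague-Grundy theorem, the Grundy value of a sum of independent games is the XOR of the component values.
Combined value = 4 ⊕ 1 = 5.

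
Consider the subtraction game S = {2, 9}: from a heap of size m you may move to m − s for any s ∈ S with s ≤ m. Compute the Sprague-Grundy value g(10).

Build the Grundy sequence with g(k) = mex{g(k−s) : s ∈ {2, 9}, s ≤ k}:
k:     0  1  2  3  4  5  6  7  8  9 10
g(k):  0  0  1  1  0  0  1  1  0  2  1
So g(10) = 1.

1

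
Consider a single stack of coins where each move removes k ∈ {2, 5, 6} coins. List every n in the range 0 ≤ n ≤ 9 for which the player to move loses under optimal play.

0, 1, 4, 8

Grundy values for subtraction set {2, 5, 6}:
g(0) = mex{} = 0
g(1) = mex{} = 0
g(2) = mex{0} = 1
g(3) = mex{0} = 1
g(4) = mex{1} = 0
g(5) = mex{0,1} = 2
g(6) = mex{0} = 1
g(7) = mex{0,1,2} = 3
g(8) = mex{1} = 0
g(9) = mex{0,1,3} = 2
The P-positions (g = 0) in 0..9 are 0, 1, 4, 8.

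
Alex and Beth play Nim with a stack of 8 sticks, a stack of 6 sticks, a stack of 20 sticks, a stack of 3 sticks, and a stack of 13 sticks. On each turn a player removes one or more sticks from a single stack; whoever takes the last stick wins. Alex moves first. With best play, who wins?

Alex wins

Nim-sum: 8 ⊕ 6 ⊕ 20 ⊕ 3 ⊕ 13 = 20.
The nim-sum is 20 ≠ 0, so this is an N-position: the player to move can win; Alex has a winning move.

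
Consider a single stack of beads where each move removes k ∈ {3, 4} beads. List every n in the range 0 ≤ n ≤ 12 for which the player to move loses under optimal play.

0, 1, 2, 7, 8, 9

Grundy values for subtraction set {3, 4}:
g(0) = mex{} = 0
g(1) = mex{} = 0
g(2) = mex{} = 0
g(3) = mex{0} = 1
g(4) = mex{0} = 1
g(5) = mex{0} = 1
g(6) = mex{0,1} = 2
g(7) = mex{1} = 0
g(8) = mex{1} = 0
g(9) = mex{1,2} = 0
g(10) = mex{0,2} = 1
g(11) = mex{0} = 1
g(12) = mex{0} = 1
The P-positions (g = 0) in 0..12 are 0, 1, 2, 7, 8, 9.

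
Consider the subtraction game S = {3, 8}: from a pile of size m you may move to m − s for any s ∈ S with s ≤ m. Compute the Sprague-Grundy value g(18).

0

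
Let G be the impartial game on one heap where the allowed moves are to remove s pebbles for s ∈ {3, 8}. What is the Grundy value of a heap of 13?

Compute g(0), g(1), … for moves {3, 8}:
k:     0  1  2  3  4  5  6  7  8  9 10 11 12 13
g(k):  0  0  0  1  1  1  0  0  2  1  1  0  0  0
So g(13) = 0.

0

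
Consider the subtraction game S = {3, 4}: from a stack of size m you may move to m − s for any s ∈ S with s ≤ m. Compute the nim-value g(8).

Build the Grundy sequence with g(k) = mex{g(k−s) : s ∈ {3, 4}, s ≤ k}:
k:     0  1  2  3  4  5  6  7  8
g(k):  0  0  0  1  1  1  2  0  0
So g(8) = 0.

0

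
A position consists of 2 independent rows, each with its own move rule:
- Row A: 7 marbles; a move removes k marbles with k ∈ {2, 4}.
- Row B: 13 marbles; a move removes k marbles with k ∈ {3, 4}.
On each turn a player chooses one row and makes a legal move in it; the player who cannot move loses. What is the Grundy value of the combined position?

2

Build the Grundy sequence for row A with g(k) = mex{g(k−s) : s ∈ {2, 4}, s ≤ k}:
g(0) = mex{} = 0
g(1) = mex{} = 0
g(2) = mex{0} = 1
g(3) = mex{0} = 1
g(4) = mex{0,1} = 2
g(5) = mex{0,1} = 2
g(6) = mex{1,2} = 0
g(7) = mex{1,2} = 0
So g(7) = 0.
For row B, compute g(0), g(1), … with moves {3, 4}:
g(0) = mex{} = 0
g(1) = mex{} = 0
g(2) = mex{} = 0
g(3) = mex{0} = 1
g(4) = mex{0} = 1
g(5) = mex{0} = 1
g(6) = mex{0,1} = 2
g(7) = mex{1} = 0
g(8) = mex{1} = 0
g(9) = mex{1,2} = 0
g(10) = mex{0,2} = 1
g(11) = mex{0} = 1
g(12) = mex{0} = 1
g(13) = mex{0,1} = 2
So g(13) = 2.
The value of a disjunctive sum is the nim-sum of the parts.
Combined value = 0 ⊕ 2 = 2.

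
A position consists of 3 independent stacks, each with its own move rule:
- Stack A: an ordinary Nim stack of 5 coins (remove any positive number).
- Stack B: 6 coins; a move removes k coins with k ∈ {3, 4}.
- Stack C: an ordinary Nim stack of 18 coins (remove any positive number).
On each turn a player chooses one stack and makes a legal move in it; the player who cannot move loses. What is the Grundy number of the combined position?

Stack A is a plain Nim stack of size 5, so its Grundy value is 5.
For stack B, compute g(0), g(1), … with moves {3, 4}:
k:     0  1  2  3  4  5  6
g(k):  0  0  0  1  1  1  2
So g(6) = 2.
Stack C is a plain Nim stack of size 18, so its Grundy value is 18.
The value of a disjunctive sum is the nim-sum of the parts.
Combined value = 5 XOR 2 XOR 18 = 21.

21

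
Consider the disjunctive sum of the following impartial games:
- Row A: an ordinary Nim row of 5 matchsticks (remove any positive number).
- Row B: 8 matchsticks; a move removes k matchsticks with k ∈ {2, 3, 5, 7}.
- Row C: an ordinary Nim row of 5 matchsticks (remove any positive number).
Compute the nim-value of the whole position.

Row A is a plain Nim row of size 5, so its Grundy value is 5.
For row B, compute g(0), g(1), … with moves {2, 3, 5, 7}:
k:     0  1  2  3  4  5  6  7  8
g(k):  0  0  1  1  2  2  3  3  4
So g(8) = 4.
Row C is a plain Nim row of size 5, so its Grundy value is 5.
By the Sprague-Grundy theorem, the Grundy value of a sum of independent games is the XOR of the component values.
Combined value = 5 ⊕ 4 ⊕ 5 = 4.

4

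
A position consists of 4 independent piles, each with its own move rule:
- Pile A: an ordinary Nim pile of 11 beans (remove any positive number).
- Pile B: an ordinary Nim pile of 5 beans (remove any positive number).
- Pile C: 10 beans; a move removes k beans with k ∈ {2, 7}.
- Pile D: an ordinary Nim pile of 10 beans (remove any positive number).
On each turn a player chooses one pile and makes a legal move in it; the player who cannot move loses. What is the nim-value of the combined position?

Pile A is a plain Nim pile of size 11, so its Grundy value is 11.
Pile B is a plain Nim pile of size 5, so its Grundy value is 5.
For pile C, compute g(0), g(1), … with moves {2, 7}:
k:     0  1  2  3  4  5  6  7  8  9 10
g(k):  0  0  1  1  0  0  1  1  2  0  0
So g(10) = 0.
Pile D is a plain Nim pile of size 10, so its Grundy value is 10.
The value of a disjunctive sum is the nim-sum of the parts.
Combined value = 11 XOR 5 XOR 0 XOR 10 = 4.

4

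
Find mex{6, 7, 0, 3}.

1

0 is in the set but 1 is not, so the mex is 1.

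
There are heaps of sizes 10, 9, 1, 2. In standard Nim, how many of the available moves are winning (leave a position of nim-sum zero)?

0

Compute the nim-sum pairwise:
10 ⊕ 9 = 3
3 ⊕ 1 = 2
2 ⊕ 2 = 0
The nim-sum is already 0, so every move leaves a nonzero nim-sum — there are no winning moves.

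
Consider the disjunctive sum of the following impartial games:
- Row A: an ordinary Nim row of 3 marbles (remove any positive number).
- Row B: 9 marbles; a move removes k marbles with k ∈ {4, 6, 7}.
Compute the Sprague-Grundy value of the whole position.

1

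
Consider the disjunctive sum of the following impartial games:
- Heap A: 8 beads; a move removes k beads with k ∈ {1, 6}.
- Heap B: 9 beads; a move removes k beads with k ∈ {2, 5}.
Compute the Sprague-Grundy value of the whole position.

0

For heap A, compute g(0), g(1), … with moves {1, 6}:
k:     0  1  2  3  4  5  6  7  8
g(k):  0  1  0  1  0  1  2  0  1
So g(8) = 1.
Build the Grundy sequence for heap B with g(k) = mex{g(k−s) : s ∈ {2, 5}, s ≤ k}:
g(0) = mex{} = 0
g(1) = mex{} = 0
g(2) = mex{0} = 1
g(3) = mex{0} = 1
g(4) = mex{1} = 0
g(5) = mex{0,1} = 2
g(6) = mex{0} = 1
g(7) = mex{1,2} = 0
g(8) = mex{1} = 0
g(9) = mex{0} = 1
So g(9) = 1.
The value of a disjunctive sum is the nim-sum of the parts.
Combined value = 1 ⊕ 1 = 0.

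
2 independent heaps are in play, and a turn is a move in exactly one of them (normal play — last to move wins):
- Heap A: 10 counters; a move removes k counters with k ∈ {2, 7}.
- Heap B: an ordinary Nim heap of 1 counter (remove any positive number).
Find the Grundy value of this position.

Build the Grundy sequence for heap A with g(k) = mex{g(k−s) : s ∈ {2, 7}, s ≤ k}:
g(0) = mex{} = 0
g(1) = mex{} = 0
g(2) = mex{0} = 1
g(3) = mex{0} = 1
g(4) = mex{1} = 0
g(5) = mex{1} = 0
g(6) = mex{0} = 1
g(7) = mex{0} = 1
g(8) = mex{0,1} = 2
g(9) = mex{1} = 0
g(10) = mex{1,2} = 0
So g(10) = 0.
Heap B is a plain Nim heap of size 1, so its Grundy value is 1.
The value of a disjunctive sum is the nim-sum of the parts.
Combined value = 0 XOR 1 = 1.

1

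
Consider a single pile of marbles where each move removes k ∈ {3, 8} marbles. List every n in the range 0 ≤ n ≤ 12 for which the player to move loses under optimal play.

0, 1, 2, 6, 7, 11, 12

Compute g(0), g(1), … for moves {3, 8}:
g(0) = mex{} = 0
g(1) = mex{} = 0
g(2) = mex{} = 0
g(3) = mex{0} = 1
g(4) = mex{0} = 1
g(5) = mex{0} = 1
g(6) = mex{1} = 0
g(7) = mex{1} = 0
g(8) = mex{0,1} = 2
g(9) = mex{0} = 1
g(10) = mex{0} = 1
g(11) = mex{1,2} = 0
g(12) = mex{1} = 0
The P-positions (g = 0) in 0..12 are 0, 1, 2, 6, 7, 11, 12.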